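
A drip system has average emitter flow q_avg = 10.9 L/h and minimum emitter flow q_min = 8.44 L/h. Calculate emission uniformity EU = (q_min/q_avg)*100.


EU = (q_min/q_avg)*100 = (8.44/10.9)*100 = 77.4312%

77.4312 %


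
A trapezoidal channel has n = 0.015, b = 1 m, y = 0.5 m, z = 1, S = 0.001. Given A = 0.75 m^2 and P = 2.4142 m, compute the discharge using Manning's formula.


R = A/P = 0.75/2.4142 = 0.310662
Q = (1/0.015) * 0.75 * 0.310662^(2/3) * 0.001^0.5

0.7253 m^3/s


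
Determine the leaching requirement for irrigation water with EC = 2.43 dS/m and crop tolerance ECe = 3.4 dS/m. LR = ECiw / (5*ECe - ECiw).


LR = ECiw / (5*ECe - ECiw)
LR = 2.43 / (5*3.4 - 2.43)
LR = 2.43 / 14.5700

0.1668


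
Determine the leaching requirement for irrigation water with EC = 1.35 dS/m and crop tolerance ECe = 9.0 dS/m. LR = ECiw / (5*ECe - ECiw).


LR = ECiw / (5*ECe - ECiw)
LR = 1.35 / (5*9.0 - 1.35)
LR = 1.35 / 43.6500

0.0309


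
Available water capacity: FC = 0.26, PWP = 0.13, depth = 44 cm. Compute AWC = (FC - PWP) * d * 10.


AWC = (FC - PWP) * d * 10
AWC = (0.26 - 0.13) * 44 * 10
AWC = 0.1300 * 44 * 10

57.2000 mm


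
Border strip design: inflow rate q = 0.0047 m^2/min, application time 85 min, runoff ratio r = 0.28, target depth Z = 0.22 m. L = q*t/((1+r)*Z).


L = q*t/((1+r)*Z)
L = 0.0047*85/((1+0.28)*0.22)
L = 0.3995/0.2816

1.4187 m


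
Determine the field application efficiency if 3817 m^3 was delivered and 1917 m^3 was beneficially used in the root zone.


Ea = V_root / V_field * 100 = 1917 / 3817 * 100 = 50.2227%

50.2227 %


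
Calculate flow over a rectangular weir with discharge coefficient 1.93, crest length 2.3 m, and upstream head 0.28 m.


Q = C * L * H^(3/2) = 1.93 * 2.3 * 0.28^1.5 = 1.93 * 2.3 * 0.148162

0.6577 m^3/s


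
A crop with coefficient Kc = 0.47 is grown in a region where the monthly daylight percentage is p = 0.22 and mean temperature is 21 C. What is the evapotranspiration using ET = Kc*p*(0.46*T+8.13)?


ET = Kc * p * (0.46*T + 8.13)
ET = 0.47 * 0.22 * (0.46*21 + 8.13)
ET = 0.47 * 0.22 * 17.7900

1.8395 mm/day


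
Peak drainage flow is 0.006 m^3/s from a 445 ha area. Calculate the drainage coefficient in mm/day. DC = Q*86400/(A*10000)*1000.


DC = Q * 86400 / (A * 10000) * 1000
DC = 0.006 * 86400 / (445 * 10000) * 1000
DC = 518400.0000 / 4450000

0.1165 mm/day


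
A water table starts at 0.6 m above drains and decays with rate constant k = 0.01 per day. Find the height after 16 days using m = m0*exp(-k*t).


m = m0 * exp(-k*t)
m = 0.6 * exp(-0.01 * 16)
m = 0.6 * exp(-0.1600)

0.5113 m


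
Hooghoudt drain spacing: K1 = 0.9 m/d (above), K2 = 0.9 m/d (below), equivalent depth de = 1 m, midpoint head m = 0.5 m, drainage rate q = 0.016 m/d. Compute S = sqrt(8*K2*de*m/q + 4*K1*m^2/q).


S^2 = 8*K2*de*m/q + 4*K1*m^2/q
S^2 = 8*0.9*1*0.5/0.016 + 4*0.9*0.5^2/0.016
S = sqrt(281.2500)

16.7705 m


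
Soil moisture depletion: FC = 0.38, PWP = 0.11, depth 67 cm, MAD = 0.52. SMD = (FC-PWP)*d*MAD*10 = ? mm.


SMD = (FC - PWP) * d * MAD * 10
SMD = (0.38 - 0.11) * 67 * 0.52 * 10
SMD = 0.2700 * 67 * 0.52 * 10

94.0680 mm


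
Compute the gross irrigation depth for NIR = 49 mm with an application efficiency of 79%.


Ea = 79% = 0.79
GID = NIR / Ea = 49 / 0.79 = 62.0253 mm

62.0253 mm


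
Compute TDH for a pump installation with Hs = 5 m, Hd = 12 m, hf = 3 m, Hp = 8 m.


TDH = Hs + Hd + hf + Hp = 5 + 12 + 3 + 8 = 28

28 m


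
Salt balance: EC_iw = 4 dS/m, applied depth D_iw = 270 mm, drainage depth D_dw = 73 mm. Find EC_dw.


EC_dw = EC_iw * D_iw / D_dw
EC_dw = 4 * 270 / 73
EC_dw = 1080 / 73

14.7945 dS/m


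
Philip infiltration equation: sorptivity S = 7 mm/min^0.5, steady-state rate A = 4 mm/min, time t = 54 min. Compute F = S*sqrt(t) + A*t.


F = S*sqrt(t) + A*t
F = 7*sqrt(54) + 4*54
F = 7*7.348469 + 216

267.4393 mm


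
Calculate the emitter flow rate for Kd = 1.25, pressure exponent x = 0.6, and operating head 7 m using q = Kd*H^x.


q = Kd * H^x = 1.25 * 7^0.6 = 1.25 * 3.214096

4.0176 L/h


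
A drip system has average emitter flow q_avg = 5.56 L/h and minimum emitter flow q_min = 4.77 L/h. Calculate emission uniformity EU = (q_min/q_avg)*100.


EU = (q_min/q_avg)*100 = (4.77/5.56)*100 = 85.7914%

85.7914 %


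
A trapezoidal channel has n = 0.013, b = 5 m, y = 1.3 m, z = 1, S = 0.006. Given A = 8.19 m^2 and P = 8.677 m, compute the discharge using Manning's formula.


R = A/P = 8.19/8.677 = 0.943875
Q = (1/0.013) * 8.19 * 0.943875^(2/3) * 0.006^0.5

46.9562 m^3/s


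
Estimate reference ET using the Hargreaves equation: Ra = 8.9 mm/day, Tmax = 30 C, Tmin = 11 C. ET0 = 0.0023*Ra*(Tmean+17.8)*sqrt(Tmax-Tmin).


Tmean = (Tmax + Tmin)/2 = (30 + 11)/2 = 20.5
ET0 = 0.0023 * 8.9 * (20.5 + 17.8) * sqrt(30 - 11)
ET0 = 0.0023 * 8.9 * 38.3 * 4.358899

3.4174 mm/day


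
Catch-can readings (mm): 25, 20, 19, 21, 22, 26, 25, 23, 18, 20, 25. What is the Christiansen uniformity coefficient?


mean = 22.181818 mm
MAD = 2.380165 mm
CU = (1 - 2.380165/22.181818)*100

89.2697 %


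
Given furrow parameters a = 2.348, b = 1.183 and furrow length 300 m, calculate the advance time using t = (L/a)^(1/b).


t = (L/a)^(1/b)
t = (300/2.348)^(1/1.183)
t = 127.768313^(1/1.183)

60.3361 min


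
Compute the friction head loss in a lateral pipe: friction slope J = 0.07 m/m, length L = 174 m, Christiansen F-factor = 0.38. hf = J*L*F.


hf = J * L * F = 0.07 * 174 * 0.38 = 4.6284 m

4.6284 m


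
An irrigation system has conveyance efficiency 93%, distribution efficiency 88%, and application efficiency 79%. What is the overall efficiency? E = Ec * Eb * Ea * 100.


Ec = 0.93, Eb = 0.88, Ea = 0.79
E = 0.93 * 0.88 * 0.79 * 100 = 64.6536%

64.6536 %


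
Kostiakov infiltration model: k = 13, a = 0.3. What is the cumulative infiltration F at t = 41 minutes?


F = k * t^a = 13 * 41^0.3
F = 13 * 3.046738

39.6076 mm


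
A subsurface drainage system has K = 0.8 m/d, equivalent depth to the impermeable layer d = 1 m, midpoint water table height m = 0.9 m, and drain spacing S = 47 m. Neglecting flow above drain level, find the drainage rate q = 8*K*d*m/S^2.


q = 8*K*d*m/S^2
q = 8*0.8*1*0.9/47^2
q = 5.7600 / 2209

0.0026 m/d


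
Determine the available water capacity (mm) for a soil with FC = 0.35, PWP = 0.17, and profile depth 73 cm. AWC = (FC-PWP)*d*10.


AWC = (FC - PWP) * d * 10
AWC = (0.35 - 0.17) * 73 * 10
AWC = 0.1800 * 73 * 10

131.4000 mm


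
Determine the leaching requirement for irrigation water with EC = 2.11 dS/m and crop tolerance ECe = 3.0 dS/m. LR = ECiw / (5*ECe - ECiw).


LR = ECiw / (5*ECe - ECiw)
LR = 2.11 / (5*3.0 - 2.11)
LR = 2.11 / 12.8900

0.1637


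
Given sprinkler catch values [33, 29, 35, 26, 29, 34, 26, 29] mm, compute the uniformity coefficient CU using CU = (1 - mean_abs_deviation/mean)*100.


mean = 30.125000 mm
MAD = 2.906250 mm
CU = (1 - 2.906250/30.125000)*100

90.3527 %


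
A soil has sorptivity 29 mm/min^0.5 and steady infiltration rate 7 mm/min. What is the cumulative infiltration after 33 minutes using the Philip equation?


F = S*sqrt(t) + A*t
F = 29*sqrt(33) + 7*33
F = 29*5.744563 + 231

397.5923 mm


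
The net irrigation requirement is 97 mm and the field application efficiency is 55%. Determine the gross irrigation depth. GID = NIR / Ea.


Ea = 55% = 0.55
GID = NIR / Ea = 97 / 0.55 = 176.3636 mm

176.3636 mm


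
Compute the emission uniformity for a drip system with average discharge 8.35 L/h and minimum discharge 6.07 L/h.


EU = (q_min/q_avg)*100 = (6.07/8.35)*100 = 72.6946%

72.6946 %


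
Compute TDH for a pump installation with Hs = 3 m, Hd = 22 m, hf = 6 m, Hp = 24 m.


TDH = Hs + Hd + hf + Hp = 3 + 22 + 6 + 24 = 55

55 m


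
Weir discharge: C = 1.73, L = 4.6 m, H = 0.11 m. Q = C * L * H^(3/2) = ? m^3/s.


Q = C * L * H^(3/2) = 1.73 * 4.6 * 0.11^1.5 = 1.73 * 4.6 * 0.036483

0.2903 m^3/s


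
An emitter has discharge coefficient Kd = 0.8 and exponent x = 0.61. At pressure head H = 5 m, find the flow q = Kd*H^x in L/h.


q = Kd * H^x = 0.8 * 5^0.61 = 0.8 * 2.669142

2.1353 L/h


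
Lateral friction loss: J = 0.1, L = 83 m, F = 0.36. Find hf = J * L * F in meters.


hf = J * L * F = 0.1 * 83 * 0.36 = 2.9880 m

2.9880 m


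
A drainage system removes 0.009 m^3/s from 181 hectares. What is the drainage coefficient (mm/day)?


DC = Q * 86400 / (A * 10000) * 1000
DC = 0.009 * 86400 / (181 * 10000) * 1000
DC = 777600.0000 / 1810000

0.4296 mm/day


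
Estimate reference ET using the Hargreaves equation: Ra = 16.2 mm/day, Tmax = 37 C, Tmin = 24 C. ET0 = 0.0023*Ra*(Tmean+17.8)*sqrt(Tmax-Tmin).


Tmean = (Tmax + Tmin)/2 = (37 + 24)/2 = 30.5
ET0 = 0.0023 * 16.2 * (30.5 + 17.8) * sqrt(37 - 24)
ET0 = 0.0023 * 16.2 * 48.3 * 3.605551

6.4888 mm/day


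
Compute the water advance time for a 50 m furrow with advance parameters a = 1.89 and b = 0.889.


t = (L/a)^(1/b)
t = (50/1.89)^(1/0.889)
t = 26.455026^(1/0.889)

39.8219 min


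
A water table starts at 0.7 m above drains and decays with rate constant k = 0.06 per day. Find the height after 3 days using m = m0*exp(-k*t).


m = m0 * exp(-k*t)
m = 0.7 * exp(-0.06 * 3)
m = 0.7 * exp(-0.1800)

0.5847 m


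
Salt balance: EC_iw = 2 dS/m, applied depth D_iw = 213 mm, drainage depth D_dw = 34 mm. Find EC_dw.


EC_dw = EC_iw * D_iw / D_dw
EC_dw = 2 * 213 / 34
EC_dw = 426 / 34

12.5294 dS/m


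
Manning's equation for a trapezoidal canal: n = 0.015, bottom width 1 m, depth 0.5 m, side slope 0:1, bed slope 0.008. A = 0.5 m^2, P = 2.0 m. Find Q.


R = A/P = 0.5/2.0 = 0.250000
Q = (1/0.015) * 0.5 * 0.250000^(2/3) * 0.008^0.5

1.1832 m^3/s


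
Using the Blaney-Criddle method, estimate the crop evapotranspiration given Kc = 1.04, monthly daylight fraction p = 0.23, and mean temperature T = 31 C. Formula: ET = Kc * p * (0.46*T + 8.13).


ET = Kc * p * (0.46*T + 8.13)
ET = 1.04 * 0.23 * (0.46*31 + 8.13)
ET = 1.04 * 0.23 * 22.3900

5.3557 mm/day


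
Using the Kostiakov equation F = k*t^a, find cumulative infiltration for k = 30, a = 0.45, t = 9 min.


F = k * t^a = 30 * 9^0.45
F = 30 * 2.687875

80.6363 mm


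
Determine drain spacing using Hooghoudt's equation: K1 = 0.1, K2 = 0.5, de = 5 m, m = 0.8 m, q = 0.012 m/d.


S^2 = 8*K2*de*m/q + 4*K1*m^2/q
S^2 = 8*0.5*5*0.8/0.012 + 4*0.1*0.8^2/0.012
S = sqrt(1354.6667)

36.8058 m


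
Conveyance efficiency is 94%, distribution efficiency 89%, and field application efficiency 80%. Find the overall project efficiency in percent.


Ec = 0.94, Eb = 0.89, Ea = 0.8
E = 0.94 * 0.89 * 0.8 * 100 = 66.9280%

66.9280 %


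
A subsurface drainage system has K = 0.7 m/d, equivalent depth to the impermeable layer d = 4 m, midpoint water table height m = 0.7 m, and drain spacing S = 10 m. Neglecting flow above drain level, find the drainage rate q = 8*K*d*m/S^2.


q = 8*K*d*m/S^2
q = 8*0.7*4*0.7/10^2
q = 15.6800 / 100

0.1568 m/d


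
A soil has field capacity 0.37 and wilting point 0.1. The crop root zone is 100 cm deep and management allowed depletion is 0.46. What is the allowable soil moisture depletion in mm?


SMD = (FC - PWP) * d * MAD * 10
SMD = (0.37 - 0.1) * 100 * 0.46 * 10
SMD = 0.2700 * 100 * 0.46 * 10

124.2000 mm


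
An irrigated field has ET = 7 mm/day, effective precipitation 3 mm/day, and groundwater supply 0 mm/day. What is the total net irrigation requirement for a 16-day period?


Daily deficit = ET - Pe - GW = 7 - 3 - 0 = 4 mm/day
NIR = 4 * 16 = 64 mm

64.0000 mm


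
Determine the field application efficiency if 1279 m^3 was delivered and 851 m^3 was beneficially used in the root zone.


Ea = V_root / V_field * 100 = 851 / 1279 * 100 = 66.5364%

66.5364 %


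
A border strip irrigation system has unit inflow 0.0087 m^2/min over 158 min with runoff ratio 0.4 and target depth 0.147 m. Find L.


L = q*t/((1+r)*Z)
L = 0.0087*158/((1+0.4)*0.147)
L = 1.3746/0.2058

6.6793 m


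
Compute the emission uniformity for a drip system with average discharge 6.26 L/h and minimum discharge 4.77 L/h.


EU = (q_min/q_avg)*100 = (4.77/6.26)*100 = 76.1981%

76.1981 %


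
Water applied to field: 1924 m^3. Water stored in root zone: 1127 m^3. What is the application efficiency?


Ea = V_root / V_field * 100 = 1127 / 1924 * 100 = 58.5759%

58.5759 %


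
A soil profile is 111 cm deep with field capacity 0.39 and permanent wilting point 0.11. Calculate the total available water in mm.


AWC = (FC - PWP) * d * 10
AWC = (0.39 - 0.11) * 111 * 10
AWC = 0.2800 * 111 * 10

310.8000 mm


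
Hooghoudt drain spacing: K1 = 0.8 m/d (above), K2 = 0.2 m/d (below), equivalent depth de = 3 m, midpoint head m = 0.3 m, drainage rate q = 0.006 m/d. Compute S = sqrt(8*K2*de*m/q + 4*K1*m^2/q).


S^2 = 8*K2*de*m/q + 4*K1*m^2/q
S^2 = 8*0.2*3*0.3/0.006 + 4*0.8*0.3^2/0.006
S = sqrt(288.0000)

16.9706 m


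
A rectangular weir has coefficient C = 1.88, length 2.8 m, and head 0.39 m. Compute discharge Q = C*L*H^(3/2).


Q = C * L * H^(3/2) = 1.88 * 2.8 * 0.39^1.5 = 1.88 * 2.8 * 0.243555

1.2821 m^3/s


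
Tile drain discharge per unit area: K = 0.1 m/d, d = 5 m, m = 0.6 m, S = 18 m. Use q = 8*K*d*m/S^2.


q = 8*K*d*m/S^2
q = 8*0.1*5*0.6/18^2
q = 2.4000 / 324

0.0074 m/d


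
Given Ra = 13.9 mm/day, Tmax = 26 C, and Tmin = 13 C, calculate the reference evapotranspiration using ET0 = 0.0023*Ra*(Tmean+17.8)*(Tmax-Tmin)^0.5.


Tmean = (Tmax + Tmin)/2 = (26 + 13)/2 = 19.5
ET0 = 0.0023 * 13.9 * (19.5 + 17.8) * sqrt(26 - 13)
ET0 = 0.0023 * 13.9 * 37.3 * 3.605551

4.2996 mm/day


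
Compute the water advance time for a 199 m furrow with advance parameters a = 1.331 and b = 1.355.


t = (L/a)^(1/b)
t = (199/1.331)^(1/1.355)
t = 149.511645^(1/1.355)

40.2649 min


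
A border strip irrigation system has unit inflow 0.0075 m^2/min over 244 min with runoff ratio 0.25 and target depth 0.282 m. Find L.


L = q*t/((1+r)*Z)
L = 0.0075*244/((1+0.25)*0.282)
L = 1.83/0.3525

5.1915 m


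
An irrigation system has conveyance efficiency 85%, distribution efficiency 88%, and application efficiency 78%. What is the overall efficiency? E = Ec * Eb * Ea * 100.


Ec = 0.85, Eb = 0.88, Ea = 0.78
E = 0.85 * 0.88 * 0.78 * 100 = 58.3440%

58.3440 %


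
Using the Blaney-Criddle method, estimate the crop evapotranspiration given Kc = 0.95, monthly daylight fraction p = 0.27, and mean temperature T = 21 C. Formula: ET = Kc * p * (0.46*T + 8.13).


ET = Kc * p * (0.46*T + 8.13)
ET = 0.95 * 0.27 * (0.46*21 + 8.13)
ET = 0.95 * 0.27 * 17.7900

4.5631 mm/day


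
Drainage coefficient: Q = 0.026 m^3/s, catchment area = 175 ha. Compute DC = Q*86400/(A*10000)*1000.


DC = Q * 86400 / (A * 10000) * 1000
DC = 0.026 * 86400 / (175 * 10000) * 1000
DC = 2246400.0000 / 1750000

1.2837 mm/day


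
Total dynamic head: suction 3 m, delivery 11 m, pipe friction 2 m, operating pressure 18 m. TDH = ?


TDH = Hs + Hd + hf + Hp = 3 + 11 + 2 + 18 = 34

34 m


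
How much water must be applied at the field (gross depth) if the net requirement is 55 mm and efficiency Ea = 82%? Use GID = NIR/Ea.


Ea = 82% = 0.82
GID = NIR / Ea = 55 / 0.82 = 67.0732 mm

67.0732 mm


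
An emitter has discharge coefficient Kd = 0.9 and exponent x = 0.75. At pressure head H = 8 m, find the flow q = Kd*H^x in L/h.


q = Kd * H^x = 0.9 * 8^0.75 = 0.9 * 4.756828

4.2811 L/h


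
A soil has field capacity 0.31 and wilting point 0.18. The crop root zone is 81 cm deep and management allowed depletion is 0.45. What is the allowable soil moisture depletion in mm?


SMD = (FC - PWP) * d * MAD * 10
SMD = (0.31 - 0.18) * 81 * 0.45 * 10
SMD = 0.1300 * 81 * 0.45 * 10

47.3850 mm


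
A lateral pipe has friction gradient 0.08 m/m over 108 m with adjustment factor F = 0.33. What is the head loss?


hf = J * L * F = 0.08 * 108 * 0.33 = 2.8512 m

2.8512 m


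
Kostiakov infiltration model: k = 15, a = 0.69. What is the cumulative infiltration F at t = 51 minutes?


F = k * t^a = 15 * 51^0.69
F = 15 * 15.073823

226.1073 mm


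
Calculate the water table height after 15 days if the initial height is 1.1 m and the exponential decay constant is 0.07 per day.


m = m0 * exp(-k*t)
m = 1.1 * exp(-0.07 * 15)
m = 1.1 * exp(-1.0500)

0.3849 m


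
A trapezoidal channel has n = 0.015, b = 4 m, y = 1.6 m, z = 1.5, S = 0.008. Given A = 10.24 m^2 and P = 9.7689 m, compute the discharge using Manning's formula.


R = A/P = 10.24/9.7689 = 1.048224
Q = (1/0.015) * 10.24 * 1.048224^(2/3) * 0.008^0.5

63.0071 m^3/s


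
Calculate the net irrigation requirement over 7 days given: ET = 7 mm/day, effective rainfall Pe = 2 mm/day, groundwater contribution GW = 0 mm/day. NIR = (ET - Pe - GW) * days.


Daily deficit = ET - Pe - GW = 7 - 2 - 0 = 5 mm/day
NIR = 5 * 7 = 35 mm

35.0000 mm


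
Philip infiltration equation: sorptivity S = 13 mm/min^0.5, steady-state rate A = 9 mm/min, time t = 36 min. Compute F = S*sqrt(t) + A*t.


F = S*sqrt(t) + A*t
F = 13*sqrt(36) + 9*36
F = 13*6.000000 + 324

402.0000 mm


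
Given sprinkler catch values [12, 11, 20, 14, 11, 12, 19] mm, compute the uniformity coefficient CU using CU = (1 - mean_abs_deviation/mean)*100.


mean = 14.142857 mm
MAD = 3.061224 mm
CU = (1 - 3.061224/14.142857)*100

78.3550 %


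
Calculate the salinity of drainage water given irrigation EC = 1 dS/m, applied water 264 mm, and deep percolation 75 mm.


EC_dw = EC_iw * D_iw / D_dw
EC_dw = 1 * 264 / 75
EC_dw = 264 / 75

3.5200 dS/m


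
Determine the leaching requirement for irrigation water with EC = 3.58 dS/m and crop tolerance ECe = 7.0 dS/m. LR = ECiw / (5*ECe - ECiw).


LR = ECiw / (5*ECe - ECiw)
LR = 3.58 / (5*7.0 - 3.58)
LR = 3.58 / 31.4200

0.1139


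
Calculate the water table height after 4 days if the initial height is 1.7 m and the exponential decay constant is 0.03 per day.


m = m0 * exp(-k*t)
m = 1.7 * exp(-0.03 * 4)
m = 1.7 * exp(-0.1200)

1.5078 m


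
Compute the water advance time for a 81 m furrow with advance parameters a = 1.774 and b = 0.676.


t = (L/a)^(1/b)
t = (81/1.774)^(1/0.676)
t = 45.659526^(1/0.676)

285.0546 min


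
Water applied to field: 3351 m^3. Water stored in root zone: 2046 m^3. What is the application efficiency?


Ea = V_root / V_field * 100 = 2046 / 3351 * 100 = 61.0564%

61.0564 %


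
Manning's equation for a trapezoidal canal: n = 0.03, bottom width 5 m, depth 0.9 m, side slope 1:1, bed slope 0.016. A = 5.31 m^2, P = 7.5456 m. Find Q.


R = A/P = 5.31/7.5456 = 0.703721
Q = (1/0.03) * 5.31 * 0.703721^(2/3) * 0.016^0.5

17.7133 m^3/s


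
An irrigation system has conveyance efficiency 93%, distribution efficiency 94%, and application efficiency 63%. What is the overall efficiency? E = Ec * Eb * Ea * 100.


Ec = 0.93, Eb = 0.94, Ea = 0.63
E = 0.93 * 0.94 * 0.63 * 100 = 55.0746%

55.0746 %


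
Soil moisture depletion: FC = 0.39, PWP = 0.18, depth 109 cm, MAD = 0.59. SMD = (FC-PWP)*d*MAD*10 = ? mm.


SMD = (FC - PWP) * d * MAD * 10
SMD = (0.39 - 0.18) * 109 * 0.59 * 10
SMD = 0.2100 * 109 * 0.59 * 10

135.0510 mm


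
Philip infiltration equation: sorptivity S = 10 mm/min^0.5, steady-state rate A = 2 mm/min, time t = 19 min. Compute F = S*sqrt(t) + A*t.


F = S*sqrt(t) + A*t
F = 10*sqrt(19) + 2*19
F = 10*4.358899 + 38

81.5890 mm


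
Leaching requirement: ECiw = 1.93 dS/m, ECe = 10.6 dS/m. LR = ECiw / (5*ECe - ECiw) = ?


LR = ECiw / (5*ECe - ECiw)
LR = 1.93 / (5*10.6 - 1.93)
LR = 1.93 / 51.0700

0.0378


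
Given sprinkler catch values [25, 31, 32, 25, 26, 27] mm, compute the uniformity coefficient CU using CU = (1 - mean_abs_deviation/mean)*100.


mean = 27.666667 mm
MAD = 2.555556 mm
CU = (1 - 2.555556/27.666667)*100

90.7631 %


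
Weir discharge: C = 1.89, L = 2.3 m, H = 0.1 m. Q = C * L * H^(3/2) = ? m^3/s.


Q = C * L * H^(3/2) = 1.89 * 2.3 * 0.1^1.5 = 1.89 * 2.3 * 0.031623

0.1375 m^3/s


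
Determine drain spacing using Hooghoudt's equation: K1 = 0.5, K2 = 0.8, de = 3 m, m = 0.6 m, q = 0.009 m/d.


S^2 = 8*K2*de*m/q + 4*K1*m^2/q
S^2 = 8*0.8*3*0.6/0.009 + 4*0.5*0.6^2/0.009
S = sqrt(1360.0000)

36.8782 m


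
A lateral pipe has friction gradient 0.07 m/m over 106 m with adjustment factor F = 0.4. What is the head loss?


hf = J * L * F = 0.07 * 106 * 0.4 = 2.9680 m

2.9680 m


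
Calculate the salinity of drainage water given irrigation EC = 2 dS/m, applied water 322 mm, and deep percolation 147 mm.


EC_dw = EC_iw * D_iw / D_dw
EC_dw = 2 * 322 / 147
EC_dw = 644 / 147

4.3810 dS/m


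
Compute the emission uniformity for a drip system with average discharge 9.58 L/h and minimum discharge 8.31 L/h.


EU = (q_min/q_avg)*100 = (8.31/9.58)*100 = 86.7432%

86.7432 %


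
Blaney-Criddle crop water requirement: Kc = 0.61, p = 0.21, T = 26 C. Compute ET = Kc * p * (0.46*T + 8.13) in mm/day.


ET = Kc * p * (0.46*T + 8.13)
ET = 0.61 * 0.21 * (0.46*26 + 8.13)
ET = 0.61 * 0.21 * 20.0900

2.5735 mm/day


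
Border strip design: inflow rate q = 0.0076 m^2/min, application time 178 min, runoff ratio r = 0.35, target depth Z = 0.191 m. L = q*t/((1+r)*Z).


L = q*t/((1+r)*Z)
L = 0.0076*178/((1+0.35)*0.191)
L = 1.3528/0.25785

5.2465 m


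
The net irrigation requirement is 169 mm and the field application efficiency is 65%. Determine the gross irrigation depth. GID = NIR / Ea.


Ea = 65% = 0.65
GID = NIR / Ea = 169 / 0.65 = 260.0000 mm

260.0000 mm


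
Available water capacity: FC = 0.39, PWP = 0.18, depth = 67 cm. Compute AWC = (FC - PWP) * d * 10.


AWC = (FC - PWP) * d * 10
AWC = (0.39 - 0.18) * 67 * 10
AWC = 0.2100 * 67 * 10

140.7000 mm


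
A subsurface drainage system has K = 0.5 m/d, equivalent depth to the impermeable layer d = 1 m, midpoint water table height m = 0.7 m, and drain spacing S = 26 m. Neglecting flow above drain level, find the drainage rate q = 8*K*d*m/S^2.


q = 8*K*d*m/S^2
q = 8*0.5*1*0.7/26^2
q = 2.8000 / 676

0.0041 m/d


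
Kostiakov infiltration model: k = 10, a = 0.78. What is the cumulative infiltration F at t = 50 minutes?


F = k * t^a = 10 * 50^0.78
F = 10 * 21.144460

211.4446 mm


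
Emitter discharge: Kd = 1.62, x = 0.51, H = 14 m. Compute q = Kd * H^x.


q = Kd * H^x = 1.62 * 14^0.51 = 1.62 * 3.841716

6.2236 L/h


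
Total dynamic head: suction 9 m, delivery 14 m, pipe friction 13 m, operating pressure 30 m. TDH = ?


TDH = Hs + Hd + hf + Hp = 9 + 14 + 13 + 30 = 66

66 m


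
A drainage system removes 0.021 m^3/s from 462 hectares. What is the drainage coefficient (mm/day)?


DC = Q * 86400 / (A * 10000) * 1000
DC = 0.021 * 86400 / (462 * 10000) * 1000
DC = 1814400.0000 / 4620000

0.3927 mm/day


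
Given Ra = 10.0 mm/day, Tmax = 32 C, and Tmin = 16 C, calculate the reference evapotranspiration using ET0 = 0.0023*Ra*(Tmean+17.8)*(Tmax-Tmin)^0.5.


Tmean = (Tmax + Tmin)/2 = (32 + 16)/2 = 24.0
ET0 = 0.0023 * 10.0 * (24.0 + 17.8) * sqrt(32 - 16)
ET0 = 0.0023 * 10.0 * 41.8 * 4.000000

3.8456 mm/day


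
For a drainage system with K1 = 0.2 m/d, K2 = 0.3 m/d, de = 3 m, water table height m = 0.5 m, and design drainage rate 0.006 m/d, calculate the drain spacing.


S^2 = 8*K2*de*m/q + 4*K1*m^2/q
S^2 = 8*0.3*3*0.5/0.006 + 4*0.2*0.5^2/0.006
S = sqrt(633.3333)

25.1661 m


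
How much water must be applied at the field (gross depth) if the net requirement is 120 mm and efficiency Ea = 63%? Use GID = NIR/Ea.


Ea = 63% = 0.63
GID = NIR / Ea = 120 / 0.63 = 190.4762 mm

190.4762 mm


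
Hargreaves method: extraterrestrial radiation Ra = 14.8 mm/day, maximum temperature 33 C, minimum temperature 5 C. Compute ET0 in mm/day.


Tmean = (Tmax + Tmin)/2 = (33 + 5)/2 = 19.0
ET0 = 0.0023 * 14.8 * (19.0 + 17.8) * sqrt(33 - 5)
ET0 = 0.0023 * 14.8 * 36.8 * 5.291503

6.6285 mm/day


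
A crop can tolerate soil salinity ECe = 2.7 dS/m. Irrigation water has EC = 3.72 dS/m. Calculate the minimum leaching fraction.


LR = ECiw / (5*ECe - ECiw)
LR = 3.72 / (5*2.7 - 3.72)
LR = 3.72 / 9.7800

0.3804


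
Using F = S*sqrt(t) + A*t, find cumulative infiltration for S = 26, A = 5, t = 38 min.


F = S*sqrt(t) + A*t
F = 26*sqrt(38) + 5*38
F = 26*6.164414 + 190

350.2748 mm


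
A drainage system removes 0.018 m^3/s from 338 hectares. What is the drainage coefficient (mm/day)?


DC = Q * 86400 / (A * 10000) * 1000
DC = 0.018 * 86400 / (338 * 10000) * 1000
DC = 1555200.0000 / 3380000

0.4601 mm/day


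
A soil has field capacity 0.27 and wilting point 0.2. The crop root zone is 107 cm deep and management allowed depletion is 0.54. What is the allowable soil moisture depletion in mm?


SMD = (FC - PWP) * d * MAD * 10
SMD = (0.27 - 0.2) * 107 * 0.54 * 10
SMD = 0.0700 * 107 * 0.54 * 10

40.4460 mm


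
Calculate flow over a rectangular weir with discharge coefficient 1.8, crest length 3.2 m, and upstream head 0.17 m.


Q = C * L * H^(3/2) = 1.8 * 3.2 * 0.17^1.5 = 1.8 * 3.2 * 0.070093

0.4037 m^3/s


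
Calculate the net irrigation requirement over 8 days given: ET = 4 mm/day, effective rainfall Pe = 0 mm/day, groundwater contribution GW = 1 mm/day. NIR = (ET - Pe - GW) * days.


Daily deficit = ET - Pe - GW = 4 - 0 - 1 = 3 mm/day
NIR = 3 * 8 = 24 mm

24.0000 mm


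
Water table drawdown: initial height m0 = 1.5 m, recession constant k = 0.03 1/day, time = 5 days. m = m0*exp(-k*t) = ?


m = m0 * exp(-k*t)
m = 1.5 * exp(-0.03 * 5)
m = 1.5 * exp(-0.1500)

1.2911 m


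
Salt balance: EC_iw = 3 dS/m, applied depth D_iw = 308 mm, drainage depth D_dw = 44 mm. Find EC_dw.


EC_dw = EC_iw * D_iw / D_dw
EC_dw = 3 * 308 / 44
EC_dw = 924 / 44

21.0000 dS/m


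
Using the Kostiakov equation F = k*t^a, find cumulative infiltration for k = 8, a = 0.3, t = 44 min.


F = k * t^a = 8 * 44^0.3
F = 8 * 3.111973

24.8958 mm


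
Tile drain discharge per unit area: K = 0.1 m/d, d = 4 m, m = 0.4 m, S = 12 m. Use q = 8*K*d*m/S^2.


q = 8*K*d*m/S^2
q = 8*0.1*4*0.4/12^2
q = 1.2800 / 144

0.0089 m/d


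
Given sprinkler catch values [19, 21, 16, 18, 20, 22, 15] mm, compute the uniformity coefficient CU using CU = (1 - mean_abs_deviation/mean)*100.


mean = 18.714286 mm
MAD = 2.040816 mm
CU = (1 - 2.040816/18.714286)*100

89.0949 %


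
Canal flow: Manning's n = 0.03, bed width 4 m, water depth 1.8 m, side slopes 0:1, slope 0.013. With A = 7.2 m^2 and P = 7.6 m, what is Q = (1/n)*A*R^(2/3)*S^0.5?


R = A/P = 7.2/7.6 = 0.947368
Q = (1/0.03) * 7.2 * 0.947368^(2/3) * 0.013^0.5

26.3954 m^3/s


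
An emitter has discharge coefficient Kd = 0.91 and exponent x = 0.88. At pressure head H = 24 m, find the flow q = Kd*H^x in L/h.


q = Kd * H^x = 0.91 * 24^0.88 = 0.91 * 16.390262

14.9151 L/h


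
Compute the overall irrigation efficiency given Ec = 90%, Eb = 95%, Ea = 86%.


Ec = 0.9, Eb = 0.95, Ea = 0.86
E = 0.9 * 0.95 * 0.86 * 100 = 73.5300%

73.5300 %


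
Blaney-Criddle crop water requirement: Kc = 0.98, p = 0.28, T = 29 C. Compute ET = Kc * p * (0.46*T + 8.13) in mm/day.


ET = Kc * p * (0.46*T + 8.13)
ET = 0.98 * 0.28 * (0.46*29 + 8.13)
ET = 0.98 * 0.28 * 21.4700

5.8914 mm/day


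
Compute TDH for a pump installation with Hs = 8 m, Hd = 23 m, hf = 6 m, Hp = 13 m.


TDH = Hs + Hd + hf + Hp = 8 + 23 + 6 + 13 = 50

50 m


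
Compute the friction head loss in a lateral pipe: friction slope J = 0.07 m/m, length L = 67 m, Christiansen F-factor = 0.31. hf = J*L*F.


hf = J * L * F = 0.07 * 67 * 0.31 = 1.4539 m

1.4539 m


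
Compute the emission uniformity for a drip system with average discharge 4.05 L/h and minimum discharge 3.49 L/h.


EU = (q_min/q_avg)*100 = (3.49/4.05)*100 = 86.1728%

86.1728 %


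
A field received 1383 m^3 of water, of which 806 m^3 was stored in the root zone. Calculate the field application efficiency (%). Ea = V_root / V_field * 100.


Ea = V_root / V_field * 100 = 806 / 1383 * 100 = 58.2791%

58.2791 %


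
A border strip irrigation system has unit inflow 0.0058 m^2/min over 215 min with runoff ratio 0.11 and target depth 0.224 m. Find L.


L = q*t/((1+r)*Z)
L = 0.0058*215/((1+0.11)*0.224)
L = 1.247/0.24864

5.0153 m


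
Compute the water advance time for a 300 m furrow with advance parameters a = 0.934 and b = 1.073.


t = (L/a)^(1/b)
t = (300/0.934)^(1/1.073)
t = 321.199143^(1/1.073)

216.8850 min


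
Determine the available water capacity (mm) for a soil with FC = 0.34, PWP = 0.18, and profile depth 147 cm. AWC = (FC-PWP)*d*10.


AWC = (FC - PWP) * d * 10
AWC = (0.34 - 0.18) * 147 * 10
AWC = 0.1600 * 147 * 10

235.2000 mm


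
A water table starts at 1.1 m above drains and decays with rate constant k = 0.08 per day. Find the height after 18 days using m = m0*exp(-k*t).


m = m0 * exp(-k*t)
m = 1.1 * exp(-0.08 * 18)
m = 1.1 * exp(-1.4400)

0.2606 m


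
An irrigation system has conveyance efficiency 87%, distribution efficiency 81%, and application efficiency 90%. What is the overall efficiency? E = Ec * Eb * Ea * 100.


Ec = 0.87, Eb = 0.81, Ea = 0.9
E = 0.87 * 0.81 * 0.9 * 100 = 63.4230%

63.4230 %


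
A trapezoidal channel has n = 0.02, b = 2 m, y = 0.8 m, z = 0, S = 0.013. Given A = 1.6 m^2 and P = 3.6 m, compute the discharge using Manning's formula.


R = A/P = 1.6/3.6 = 0.444444
Q = (1/0.02) * 1.6 * 0.444444^(2/3) * 0.013^0.5

5.3122 m^3/s


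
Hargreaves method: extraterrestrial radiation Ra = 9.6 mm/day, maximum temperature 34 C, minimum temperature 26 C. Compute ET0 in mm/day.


Tmean = (Tmax + Tmin)/2 = (34 + 26)/2 = 30.0
ET0 = 0.0023 * 9.6 * (30.0 + 17.8) * sqrt(34 - 26)
ET0 = 0.0023 * 9.6 * 47.8 * 2.828427

2.9852 mm/day


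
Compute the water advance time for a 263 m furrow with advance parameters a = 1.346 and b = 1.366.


t = (L/a)^(1/b)
t = (263/1.346)^(1/1.366)
t = 195.393759^(1/1.366)

47.5438 min


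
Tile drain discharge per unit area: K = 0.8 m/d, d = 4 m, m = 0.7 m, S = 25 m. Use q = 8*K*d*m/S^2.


q = 8*K*d*m/S^2
q = 8*0.8*4*0.7/25^2
q = 17.9200 / 625

0.0287 m/d


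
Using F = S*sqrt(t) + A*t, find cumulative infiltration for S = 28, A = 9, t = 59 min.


F = S*sqrt(t) + A*t
F = 28*sqrt(59) + 9*59
F = 28*7.681146 + 531

746.0721 mm


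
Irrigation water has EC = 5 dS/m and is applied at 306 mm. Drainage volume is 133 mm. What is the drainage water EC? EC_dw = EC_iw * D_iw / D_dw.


EC_dw = EC_iw * D_iw / D_dw
EC_dw = 5 * 306 / 133
EC_dw = 1530 / 133

11.5038 dS/m


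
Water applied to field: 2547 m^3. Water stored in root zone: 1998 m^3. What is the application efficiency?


Ea = V_root / V_field * 100 = 1998 / 2547 * 100 = 78.4452%

78.4452 %


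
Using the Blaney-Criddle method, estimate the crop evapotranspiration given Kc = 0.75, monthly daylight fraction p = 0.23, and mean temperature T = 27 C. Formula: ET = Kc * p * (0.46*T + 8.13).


ET = Kc * p * (0.46*T + 8.13)
ET = 0.75 * 0.23 * (0.46*27 + 8.13)
ET = 0.75 * 0.23 * 20.5500

3.5449 mm/day


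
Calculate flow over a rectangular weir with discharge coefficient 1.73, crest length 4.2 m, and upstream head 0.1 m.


Q = C * L * H^(3/2) = 1.73 * 4.2 * 0.1^1.5 = 1.73 * 4.2 * 0.031623

0.2298 m^3/s


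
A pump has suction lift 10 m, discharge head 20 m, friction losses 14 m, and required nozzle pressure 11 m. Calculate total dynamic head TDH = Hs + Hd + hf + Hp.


TDH = Hs + Hd + hf + Hp = 10 + 20 + 14 + 11 = 55

55 m


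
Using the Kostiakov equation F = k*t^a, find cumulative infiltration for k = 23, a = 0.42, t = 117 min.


F = k * t^a = 23 * 117^0.42
F = 23 * 7.389891

169.9675 mm


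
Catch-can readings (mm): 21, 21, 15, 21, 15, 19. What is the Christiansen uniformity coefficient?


mean = 18.666667 mm
MAD = 2.444444 mm
CU = (1 - 2.444444/18.666667)*100

86.9048 %


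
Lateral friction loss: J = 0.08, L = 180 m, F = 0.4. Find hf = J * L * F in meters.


hf = J * L * F = 0.08 * 180 * 0.4 = 5.7600 m

5.7600 m


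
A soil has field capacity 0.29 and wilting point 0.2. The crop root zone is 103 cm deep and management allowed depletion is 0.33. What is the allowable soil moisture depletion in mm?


SMD = (FC - PWP) * d * MAD * 10
SMD = (0.29 - 0.2) * 103 * 0.33 * 10
SMD = 0.0900 * 103 * 0.33 * 10

30.5910 mm


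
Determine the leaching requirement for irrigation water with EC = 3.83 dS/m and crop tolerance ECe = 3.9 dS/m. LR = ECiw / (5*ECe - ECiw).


LR = ECiw / (5*ECe - ECiw)
LR = 3.83 / (5*3.9 - 3.83)
LR = 3.83 / 15.6700

0.2444


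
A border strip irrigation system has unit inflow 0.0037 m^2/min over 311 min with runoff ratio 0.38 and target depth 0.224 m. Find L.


L = q*t/((1+r)*Z)
L = 0.0037*311/((1+0.38)*0.224)
L = 1.1507/0.30912

3.7225 m


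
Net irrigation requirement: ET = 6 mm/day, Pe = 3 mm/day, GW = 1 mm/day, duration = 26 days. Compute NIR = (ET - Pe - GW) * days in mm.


Daily deficit = ET - Pe - GW = 6 - 3 - 1 = 2 mm/day
NIR = 2 * 26 = 52 mm

52.0000 mm


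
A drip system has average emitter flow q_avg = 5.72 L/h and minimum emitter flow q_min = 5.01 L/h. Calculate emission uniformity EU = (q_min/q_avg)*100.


EU = (q_min/q_avg)*100 = (5.01/5.72)*100 = 87.5874%

87.5874 %


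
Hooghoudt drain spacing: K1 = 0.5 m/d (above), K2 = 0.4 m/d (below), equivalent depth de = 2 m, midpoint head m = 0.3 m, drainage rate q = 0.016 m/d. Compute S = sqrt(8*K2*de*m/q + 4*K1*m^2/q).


S^2 = 8*K2*de*m/q + 4*K1*m^2/q
S^2 = 8*0.4*2*0.3/0.016 + 4*0.5*0.3^2/0.016
S = sqrt(131.2500)

11.4564 m


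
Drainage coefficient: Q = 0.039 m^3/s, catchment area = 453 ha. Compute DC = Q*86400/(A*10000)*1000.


DC = Q * 86400 / (A * 10000) * 1000
DC = 0.039 * 86400 / (453 * 10000) * 1000
DC = 3369600.0000 / 4530000

0.7438 mm/day


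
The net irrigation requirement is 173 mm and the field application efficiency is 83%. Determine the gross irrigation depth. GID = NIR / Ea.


Ea = 83% = 0.83
GID = NIR / Ea = 173 / 0.83 = 208.4337 mm

208.4337 mm


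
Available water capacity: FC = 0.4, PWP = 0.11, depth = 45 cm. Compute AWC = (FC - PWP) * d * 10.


AWC = (FC - PWP) * d * 10
AWC = (0.4 - 0.11) * 45 * 10
AWC = 0.2900 * 45 * 10

130.5000 mm


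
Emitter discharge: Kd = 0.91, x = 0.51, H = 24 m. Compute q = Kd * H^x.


q = Kd * H^x = 0.91 * 24^0.51 = 0.91 * 5.057172

4.6020 L/h


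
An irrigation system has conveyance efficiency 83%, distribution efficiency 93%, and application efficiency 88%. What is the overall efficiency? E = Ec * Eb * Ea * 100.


Ec = 0.83, Eb = 0.93, Ea = 0.88
E = 0.83 * 0.93 * 0.88 * 100 = 67.9272%

67.9272 %


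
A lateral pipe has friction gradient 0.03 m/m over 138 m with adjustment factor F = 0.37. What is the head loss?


hf = J * L * F = 0.03 * 138 * 0.37 = 1.5318 m

1.5318 m


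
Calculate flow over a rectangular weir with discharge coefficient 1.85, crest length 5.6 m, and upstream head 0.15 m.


Q = C * L * H^(3/2) = 1.85 * 5.6 * 0.15^1.5 = 1.85 * 5.6 * 0.058095

0.6019 m^3/s


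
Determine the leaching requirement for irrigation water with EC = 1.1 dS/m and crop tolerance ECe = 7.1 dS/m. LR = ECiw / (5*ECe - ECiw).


LR = ECiw / (5*ECe - ECiw)
LR = 1.1 / (5*7.1 - 1.1)
LR = 1.1 / 34.4000

0.0320


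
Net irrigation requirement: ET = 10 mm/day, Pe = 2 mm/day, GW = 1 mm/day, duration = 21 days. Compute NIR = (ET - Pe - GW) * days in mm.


Daily deficit = ET - Pe - GW = 10 - 2 - 1 = 7 mm/day
NIR = 7 * 21 = 147 mm

147.0000 mm


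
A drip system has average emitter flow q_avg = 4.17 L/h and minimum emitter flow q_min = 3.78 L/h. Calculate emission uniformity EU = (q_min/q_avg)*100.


EU = (q_min/q_avg)*100 = (3.78/4.17)*100 = 90.6475%

90.6475 %


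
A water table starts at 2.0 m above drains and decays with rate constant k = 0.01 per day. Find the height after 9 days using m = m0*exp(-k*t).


m = m0 * exp(-k*t)
m = 2.0 * exp(-0.01 * 9)
m = 2.0 * exp(-0.0900)

1.8279 m


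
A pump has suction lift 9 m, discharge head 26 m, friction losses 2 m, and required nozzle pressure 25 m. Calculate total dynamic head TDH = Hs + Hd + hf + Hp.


TDH = Hs + Hd + hf + Hp = 9 + 26 + 2 + 25 = 62

62 m


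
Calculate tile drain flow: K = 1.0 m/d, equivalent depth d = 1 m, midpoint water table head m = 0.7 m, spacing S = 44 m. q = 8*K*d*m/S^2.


q = 8*K*d*m/S^2
q = 8*1.0*1*0.7/44^2
q = 5.6000 / 1936

0.0029 m/d


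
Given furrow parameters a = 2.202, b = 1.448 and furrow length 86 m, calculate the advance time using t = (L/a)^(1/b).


t = (L/a)^(1/b)
t = (86/2.202)^(1/1.448)
t = 39.055404^(1/1.448)

12.5669 min


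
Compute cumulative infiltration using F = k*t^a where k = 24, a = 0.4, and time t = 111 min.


F = k * t^a = 24 * 111^0.4
F = 24 * 6.578535

157.8848 mm


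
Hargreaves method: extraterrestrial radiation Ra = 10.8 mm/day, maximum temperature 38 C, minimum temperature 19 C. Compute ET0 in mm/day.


Tmean = (Tmax + Tmin)/2 = (38 + 19)/2 = 28.5
ET0 = 0.0023 * 10.8 * (28.5 + 17.8) * sqrt(38 - 19)
ET0 = 0.0023 * 10.8 * 46.3 * 4.358899

5.0131 mm/day


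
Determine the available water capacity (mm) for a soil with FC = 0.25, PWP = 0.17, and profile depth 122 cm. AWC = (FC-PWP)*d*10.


AWC = (FC - PWP) * d * 10
AWC = (0.25 - 0.17) * 122 * 10
AWC = 0.0800 * 122 * 10

97.6000 mm


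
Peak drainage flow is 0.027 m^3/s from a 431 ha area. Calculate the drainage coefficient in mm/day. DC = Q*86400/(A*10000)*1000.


DC = Q * 86400 / (A * 10000) * 1000
DC = 0.027 * 86400 / (431 * 10000) * 1000
DC = 2332800.0000 / 4310000

0.5413 mm/day


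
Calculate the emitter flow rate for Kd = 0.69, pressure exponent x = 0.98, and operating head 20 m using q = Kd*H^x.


q = Kd * H^x = 0.69 * 20^0.98 = 0.69 * 18.836898

12.9975 L/h


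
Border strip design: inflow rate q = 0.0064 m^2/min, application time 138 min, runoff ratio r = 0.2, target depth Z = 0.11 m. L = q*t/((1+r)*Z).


L = q*t/((1+r)*Z)
L = 0.0064*138/((1+0.2)*0.11)
L = 0.8832/0.132

6.6909 m


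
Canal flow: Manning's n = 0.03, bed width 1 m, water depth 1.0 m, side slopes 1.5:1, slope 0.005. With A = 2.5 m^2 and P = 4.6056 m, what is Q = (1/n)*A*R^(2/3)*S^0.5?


R = A/P = 2.5/4.6056 = 0.542817
Q = (1/0.03) * 2.5 * 0.542817^(2/3) * 0.005^0.5

3.9211 m^3/s


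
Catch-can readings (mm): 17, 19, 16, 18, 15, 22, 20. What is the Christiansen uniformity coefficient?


mean = 18.142857 mm
MAD = 1.877551 mm
CU = (1 - 1.877551/18.142857)*100

89.6513 %


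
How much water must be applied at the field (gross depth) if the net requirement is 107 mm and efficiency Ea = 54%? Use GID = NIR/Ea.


Ea = 54% = 0.54
GID = NIR / Ea = 107 / 0.54 = 198.1481 mm

198.1481 mm


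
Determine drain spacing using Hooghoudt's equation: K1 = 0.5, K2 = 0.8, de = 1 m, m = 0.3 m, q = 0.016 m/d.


S^2 = 8*K2*de*m/q + 4*K1*m^2/q
S^2 = 8*0.8*1*0.3/0.016 + 4*0.5*0.3^2/0.016
S = sqrt(131.2500)

11.4564 m


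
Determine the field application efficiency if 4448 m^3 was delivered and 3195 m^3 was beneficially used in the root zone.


Ea = V_root / V_field * 100 = 3195 / 4448 * 100 = 71.8300%

71.8300 %


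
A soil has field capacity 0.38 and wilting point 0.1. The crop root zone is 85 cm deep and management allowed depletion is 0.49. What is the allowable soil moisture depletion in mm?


SMD = (FC - PWP) * d * MAD * 10
SMD = (0.38 - 0.1) * 85 * 0.49 * 10
SMD = 0.2800 * 85 * 0.49 * 10

116.6200 mm


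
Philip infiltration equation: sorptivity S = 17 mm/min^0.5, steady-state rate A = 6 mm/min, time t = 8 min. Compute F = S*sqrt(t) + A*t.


F = S*sqrt(t) + A*t
F = 17*sqrt(8) + 6*8
F = 17*2.828427 + 48

96.0833 mm


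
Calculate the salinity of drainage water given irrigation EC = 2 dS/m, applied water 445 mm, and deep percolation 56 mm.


EC_dw = EC_iw * D_iw / D_dw
EC_dw = 2 * 445 / 56
EC_dw = 890 / 56

15.8929 dS/m
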